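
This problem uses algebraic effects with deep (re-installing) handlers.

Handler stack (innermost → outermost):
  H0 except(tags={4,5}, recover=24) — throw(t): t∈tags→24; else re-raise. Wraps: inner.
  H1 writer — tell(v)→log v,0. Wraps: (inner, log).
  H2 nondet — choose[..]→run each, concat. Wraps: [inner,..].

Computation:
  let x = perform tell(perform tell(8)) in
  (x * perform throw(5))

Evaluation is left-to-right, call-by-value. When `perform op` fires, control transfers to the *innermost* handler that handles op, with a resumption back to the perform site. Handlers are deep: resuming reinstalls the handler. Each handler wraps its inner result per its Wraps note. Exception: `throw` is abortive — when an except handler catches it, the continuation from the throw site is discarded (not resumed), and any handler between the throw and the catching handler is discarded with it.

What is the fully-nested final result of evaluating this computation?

Evaluation trace:
tell(8) @ H1 ⇒ log+=8
tell(0) @ H1 ⇒ log+=0
throw(5) @ H0 caught ⇒ 24
H1 returns (24, (8, 0))
H2 returns [(24, (8, 0))]
= [(24, (8, 0))]

Answer: [(24, (8, 0))]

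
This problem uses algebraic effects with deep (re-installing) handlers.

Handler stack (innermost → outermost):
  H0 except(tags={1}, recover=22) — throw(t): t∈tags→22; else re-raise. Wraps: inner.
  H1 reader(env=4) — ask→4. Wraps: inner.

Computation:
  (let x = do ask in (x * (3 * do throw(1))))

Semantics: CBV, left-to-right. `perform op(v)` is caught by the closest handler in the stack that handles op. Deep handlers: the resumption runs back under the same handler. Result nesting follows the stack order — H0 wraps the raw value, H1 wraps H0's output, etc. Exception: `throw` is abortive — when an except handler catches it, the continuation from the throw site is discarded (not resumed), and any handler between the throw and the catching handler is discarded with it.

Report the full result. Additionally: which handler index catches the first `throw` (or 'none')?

Evaluation trace:
ask @ H1 ⇒ 4
throw(1) @ H0 caught ⇒ 22
H1 returns 22
= 22

Answer: 22 ; first throw caught by: H0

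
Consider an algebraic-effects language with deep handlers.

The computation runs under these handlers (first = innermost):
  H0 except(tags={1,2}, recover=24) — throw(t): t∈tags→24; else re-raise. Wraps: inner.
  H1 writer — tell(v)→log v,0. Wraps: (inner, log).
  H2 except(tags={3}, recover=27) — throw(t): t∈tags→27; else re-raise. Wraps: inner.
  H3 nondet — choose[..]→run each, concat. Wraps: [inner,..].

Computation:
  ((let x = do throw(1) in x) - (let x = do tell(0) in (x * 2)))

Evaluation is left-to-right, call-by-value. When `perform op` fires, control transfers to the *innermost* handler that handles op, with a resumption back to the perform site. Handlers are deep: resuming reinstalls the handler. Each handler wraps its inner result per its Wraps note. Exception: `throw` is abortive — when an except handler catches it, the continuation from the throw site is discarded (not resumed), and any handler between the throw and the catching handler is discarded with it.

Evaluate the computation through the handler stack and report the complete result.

Step-by-step:
throw(1) @ H0 caught ⇒ 24
H1 returns (24, ())
H2 returns (24, ())
H3 returns [(24, ())]
= [(24, ())]

Answer: [(24, ())]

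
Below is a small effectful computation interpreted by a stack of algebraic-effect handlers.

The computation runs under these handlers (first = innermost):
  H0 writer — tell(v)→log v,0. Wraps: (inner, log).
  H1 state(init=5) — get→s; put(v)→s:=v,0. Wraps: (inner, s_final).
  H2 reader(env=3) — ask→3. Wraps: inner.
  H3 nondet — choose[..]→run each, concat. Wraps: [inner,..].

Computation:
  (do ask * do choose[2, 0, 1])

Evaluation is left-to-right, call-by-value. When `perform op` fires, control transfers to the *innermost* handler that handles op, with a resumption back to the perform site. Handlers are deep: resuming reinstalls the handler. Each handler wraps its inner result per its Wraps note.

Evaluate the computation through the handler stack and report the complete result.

Working:
ask @ H2 ⇒ 3
choose[2, 0, 1] @ H3
  branch[0] choose=2:
    H0 returns (6, ())
    H1 returns ((6, ()), 5)
    H2 returns ((6, ()), 5)
    H3 returns [((6, ()), 5)]
  branch[1] choose=0:
    H0 returns (0, ())
    H1 returns ((0, ()), 5)
    H2 returns ((0, ()), 5)
    H3 returns [((0, ()), 5)]
  branch[2] choose=1:
    H0 returns (3, ())
    H1 returns ((3, ()), 5)
    H2 returns ((3, ()), 5)
    H3 returns [((3, ()), 5)]
= [((6, ()), 5), ((0, ()), 5), ((3, ()), 5)]

Answer: [((6, ()), 5), ((0, ()), 5), ((3, ()), 5)]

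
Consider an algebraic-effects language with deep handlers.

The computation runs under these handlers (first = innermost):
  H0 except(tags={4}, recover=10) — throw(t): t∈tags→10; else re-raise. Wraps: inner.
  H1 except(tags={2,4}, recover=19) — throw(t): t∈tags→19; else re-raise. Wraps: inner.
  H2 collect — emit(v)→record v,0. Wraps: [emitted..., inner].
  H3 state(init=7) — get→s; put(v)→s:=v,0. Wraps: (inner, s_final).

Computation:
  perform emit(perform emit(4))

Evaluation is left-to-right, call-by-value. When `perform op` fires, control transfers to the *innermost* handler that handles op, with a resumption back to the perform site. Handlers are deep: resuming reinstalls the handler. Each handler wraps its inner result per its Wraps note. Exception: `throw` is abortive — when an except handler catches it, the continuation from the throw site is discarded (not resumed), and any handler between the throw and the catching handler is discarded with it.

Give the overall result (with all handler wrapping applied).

Answer: ([4, 0, 0], 7)

Evaluation trace:
emit(4) @ H2 ⇒ out+=4
emit(0) @ H2 ⇒ out+=0
H0 returns 0
H1 returns 0
H2 returns [4, 0, 0]
H3 returns ([4, 0, 0], 7)
= ([4, 0, 0], 7)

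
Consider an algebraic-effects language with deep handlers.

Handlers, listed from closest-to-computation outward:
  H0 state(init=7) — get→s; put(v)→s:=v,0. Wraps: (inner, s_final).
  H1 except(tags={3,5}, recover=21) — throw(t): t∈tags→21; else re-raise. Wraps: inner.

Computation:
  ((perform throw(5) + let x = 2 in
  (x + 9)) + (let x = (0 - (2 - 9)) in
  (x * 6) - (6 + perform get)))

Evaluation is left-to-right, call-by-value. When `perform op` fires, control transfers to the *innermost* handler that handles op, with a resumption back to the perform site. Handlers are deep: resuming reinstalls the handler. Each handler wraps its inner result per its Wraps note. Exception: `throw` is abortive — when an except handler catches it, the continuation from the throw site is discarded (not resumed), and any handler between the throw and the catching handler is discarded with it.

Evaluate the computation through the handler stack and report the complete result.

Working:
throw(5) @ H1 caught ⇒ 21
= 21

Answer: 21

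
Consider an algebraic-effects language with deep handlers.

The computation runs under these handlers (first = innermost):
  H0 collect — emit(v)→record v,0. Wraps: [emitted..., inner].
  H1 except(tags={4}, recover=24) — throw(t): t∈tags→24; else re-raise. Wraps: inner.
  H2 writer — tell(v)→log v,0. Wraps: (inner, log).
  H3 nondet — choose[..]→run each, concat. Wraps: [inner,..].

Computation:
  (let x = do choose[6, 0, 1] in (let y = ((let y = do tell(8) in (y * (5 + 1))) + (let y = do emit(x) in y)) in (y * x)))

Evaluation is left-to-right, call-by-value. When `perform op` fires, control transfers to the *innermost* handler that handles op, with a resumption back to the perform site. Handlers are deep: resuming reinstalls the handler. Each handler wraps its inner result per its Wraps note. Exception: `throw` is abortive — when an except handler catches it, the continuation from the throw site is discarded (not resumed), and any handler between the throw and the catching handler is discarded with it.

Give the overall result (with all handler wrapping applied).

Evaluation trace:
choose[6, 0, 1] @ H3
  branch[0] choose=6:
    tell(8) @ H2 ⇒ log+=8
    emit(6) @ H0 ⇒ out+=6
    H0 returns [6, 0]
    H1 returns [6, 0]
    H2 returns ([6, 0], (8))
    H3 returns [([6, 0], (8))]
  branch[1] choose=0:
    tell(8) @ H2 ⇒ log+=8
    emit(0) @ H0 ⇒ out+=0
    H0 returns [0, 0]
    H1 returns [0, 0]
    H2 returns ([0, 0], (8))
    H3 returns [([0, 0], (8))]
  branch[2] choose=1:
    tell(8) @ H2 ⇒ log+=8
    emit(1) @ H0 ⇒ out+=1
    H0 returns [1, 0]
    H1 returns [1, 0]
    H2 returns ([1, 0], (8))
    H3 returns [([1, 0], (8))]
= [([6, 0], (8)), ([0, 0], (8)), ([1, 0], (8))]

Answer: [([6, 0], (8)), ([0, 0], (8)), ([1, 0], (8))]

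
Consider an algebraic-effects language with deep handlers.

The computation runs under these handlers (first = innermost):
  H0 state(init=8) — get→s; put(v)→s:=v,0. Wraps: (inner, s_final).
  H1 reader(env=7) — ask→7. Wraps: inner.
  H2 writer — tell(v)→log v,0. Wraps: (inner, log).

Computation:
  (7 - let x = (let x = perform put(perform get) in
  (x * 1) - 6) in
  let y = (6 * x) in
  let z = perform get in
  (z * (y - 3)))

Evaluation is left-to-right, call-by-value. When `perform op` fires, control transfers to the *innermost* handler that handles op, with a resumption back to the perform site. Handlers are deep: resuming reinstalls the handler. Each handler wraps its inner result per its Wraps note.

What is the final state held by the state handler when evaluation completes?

Step-by-step:
get @ H0 ⇒ 8
put(8) @ H0 ⇒ s:=8
get @ H0 ⇒ 8
H0 returns (319, 8)
H1 returns (319, 8)
H2 returns ((319, 8), ())
= ((319, 8), ())

Answer: 8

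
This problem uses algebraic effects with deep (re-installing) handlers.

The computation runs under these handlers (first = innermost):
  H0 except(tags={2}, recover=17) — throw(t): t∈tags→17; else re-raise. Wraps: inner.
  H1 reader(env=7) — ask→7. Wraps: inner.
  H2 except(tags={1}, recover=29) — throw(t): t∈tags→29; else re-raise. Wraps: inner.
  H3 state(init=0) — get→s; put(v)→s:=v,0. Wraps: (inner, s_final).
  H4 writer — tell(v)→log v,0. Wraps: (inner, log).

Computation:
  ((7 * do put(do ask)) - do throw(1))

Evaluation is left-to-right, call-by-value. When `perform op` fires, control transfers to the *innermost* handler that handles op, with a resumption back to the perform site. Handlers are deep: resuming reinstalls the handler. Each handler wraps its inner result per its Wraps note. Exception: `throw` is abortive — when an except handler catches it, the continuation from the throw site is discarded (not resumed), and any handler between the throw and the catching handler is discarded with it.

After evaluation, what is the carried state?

Answer: 7

Step-by-step:
ask @ H1 ⇒ 7
put(7) @ H3 ⇒ s:=7
throw(1) @ H0 re-raised
throw(1) @ H2 caught ⇒ 29
H3 returns (29, 7)
H4 returns ((29, 7), ())
= ((29, 7), ())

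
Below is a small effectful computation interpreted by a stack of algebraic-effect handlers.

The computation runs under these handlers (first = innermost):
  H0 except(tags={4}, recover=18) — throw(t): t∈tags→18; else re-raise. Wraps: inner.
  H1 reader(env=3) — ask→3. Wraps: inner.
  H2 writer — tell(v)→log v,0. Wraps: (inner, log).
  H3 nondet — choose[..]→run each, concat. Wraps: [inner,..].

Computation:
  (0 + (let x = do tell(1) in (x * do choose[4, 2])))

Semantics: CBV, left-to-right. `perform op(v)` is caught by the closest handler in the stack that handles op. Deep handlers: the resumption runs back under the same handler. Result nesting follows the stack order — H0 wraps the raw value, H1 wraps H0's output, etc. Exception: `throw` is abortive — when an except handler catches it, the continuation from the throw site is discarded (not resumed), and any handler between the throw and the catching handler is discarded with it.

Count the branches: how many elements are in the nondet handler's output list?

Working:
tell(1) @ H2 ⇒ log+=1
choose[4, 2] @ H3
  branch[0] choose=4:
    H0 returns 0
    H1 returns 0
    H2 returns (0, (1))
    H3 returns [(0, (1))]
  branch[1] choose=2:
    H0 returns 0
    H1 returns 0
    H2 returns (0, (1))
    H3 returns [(0, (1))]
= [(0, (1)), (0, (1))]

Answer: 2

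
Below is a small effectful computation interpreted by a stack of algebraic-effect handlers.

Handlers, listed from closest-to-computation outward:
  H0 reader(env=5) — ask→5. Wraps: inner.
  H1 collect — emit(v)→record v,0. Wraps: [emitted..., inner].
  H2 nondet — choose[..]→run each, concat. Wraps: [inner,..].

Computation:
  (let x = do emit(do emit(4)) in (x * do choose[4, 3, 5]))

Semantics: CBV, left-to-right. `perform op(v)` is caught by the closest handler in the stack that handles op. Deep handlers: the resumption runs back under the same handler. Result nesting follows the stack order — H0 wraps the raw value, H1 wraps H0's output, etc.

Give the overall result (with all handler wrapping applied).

Step-by-step:
emit(4) @ H1 ⇒ out+=4
emit(0) @ H1 ⇒ out+=0
choose[4, 3, 5] @ H2
  branch[0] choose=4:
    H0 returns 0
    H1 returns [4, 0, 0]
    H2 returns [[4, 0, 0]]
  branch[1] choose=3:
    H0 returns 0
    H1 returns [4, 0, 0]
    H2 returns [[4, 0, 0]]
  branch[2] choose=5:
    H0 returns 0
    H1 returns [4, 0, 0]
    H2 returns [[4, 0, 0]]
= [[4, 0, 0], [4, 0, 0], [4, 0, 0]]

Answer: [[4, 0, 0], [4, 0, 0], [4, 0, 0]]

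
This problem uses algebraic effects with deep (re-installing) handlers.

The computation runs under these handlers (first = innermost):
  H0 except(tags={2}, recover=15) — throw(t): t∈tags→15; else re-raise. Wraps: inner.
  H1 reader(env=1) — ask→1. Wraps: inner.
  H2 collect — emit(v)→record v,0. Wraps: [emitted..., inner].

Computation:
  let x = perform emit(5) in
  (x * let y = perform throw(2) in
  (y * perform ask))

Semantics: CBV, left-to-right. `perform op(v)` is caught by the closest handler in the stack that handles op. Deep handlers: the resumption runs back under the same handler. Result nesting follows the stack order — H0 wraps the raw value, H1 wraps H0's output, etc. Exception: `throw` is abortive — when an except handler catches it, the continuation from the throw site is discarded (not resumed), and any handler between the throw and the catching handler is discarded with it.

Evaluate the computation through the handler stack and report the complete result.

Answer: [5, 15]

Step-by-step:
emit(5) @ H2 ⇒ out+=5
throw(2) @ H0 caught ⇒ 15
H1 returns 15
H2 returns [5, 15]
= [5, 15]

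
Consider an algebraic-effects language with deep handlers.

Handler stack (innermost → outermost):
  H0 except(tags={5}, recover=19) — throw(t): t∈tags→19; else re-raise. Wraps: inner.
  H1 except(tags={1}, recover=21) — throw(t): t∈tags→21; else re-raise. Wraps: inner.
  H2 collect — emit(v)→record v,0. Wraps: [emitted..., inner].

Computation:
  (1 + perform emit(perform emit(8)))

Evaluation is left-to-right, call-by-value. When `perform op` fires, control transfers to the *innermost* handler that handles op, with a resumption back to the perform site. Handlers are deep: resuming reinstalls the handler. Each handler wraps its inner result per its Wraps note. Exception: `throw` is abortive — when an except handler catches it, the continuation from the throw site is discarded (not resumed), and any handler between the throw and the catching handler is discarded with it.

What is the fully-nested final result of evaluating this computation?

Answer: [8, 0, 1]

Working:
emit(8) @ H2 ⇒ out+=8
emit(0) @ H2 ⇒ out+=0
H0 returns 1
H1 returns 1
H2 returns [8, 0, 1]
= [8, 0, 1]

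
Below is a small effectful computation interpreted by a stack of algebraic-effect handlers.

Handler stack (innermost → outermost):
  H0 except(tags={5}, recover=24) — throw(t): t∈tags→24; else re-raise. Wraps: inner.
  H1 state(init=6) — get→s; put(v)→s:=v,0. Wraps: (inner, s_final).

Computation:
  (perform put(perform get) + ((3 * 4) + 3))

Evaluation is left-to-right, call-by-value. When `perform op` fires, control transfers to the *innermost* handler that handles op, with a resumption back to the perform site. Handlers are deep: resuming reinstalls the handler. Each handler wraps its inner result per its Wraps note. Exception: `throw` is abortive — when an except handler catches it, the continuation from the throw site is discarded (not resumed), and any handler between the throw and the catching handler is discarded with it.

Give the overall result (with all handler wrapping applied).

Evaluation trace:
get @ H1 ⇒ 6
put(6) @ H1 ⇒ s:=6
H0 returns 15
H1 returns (15, 6)
= (15, 6)

Answer: (15, 6)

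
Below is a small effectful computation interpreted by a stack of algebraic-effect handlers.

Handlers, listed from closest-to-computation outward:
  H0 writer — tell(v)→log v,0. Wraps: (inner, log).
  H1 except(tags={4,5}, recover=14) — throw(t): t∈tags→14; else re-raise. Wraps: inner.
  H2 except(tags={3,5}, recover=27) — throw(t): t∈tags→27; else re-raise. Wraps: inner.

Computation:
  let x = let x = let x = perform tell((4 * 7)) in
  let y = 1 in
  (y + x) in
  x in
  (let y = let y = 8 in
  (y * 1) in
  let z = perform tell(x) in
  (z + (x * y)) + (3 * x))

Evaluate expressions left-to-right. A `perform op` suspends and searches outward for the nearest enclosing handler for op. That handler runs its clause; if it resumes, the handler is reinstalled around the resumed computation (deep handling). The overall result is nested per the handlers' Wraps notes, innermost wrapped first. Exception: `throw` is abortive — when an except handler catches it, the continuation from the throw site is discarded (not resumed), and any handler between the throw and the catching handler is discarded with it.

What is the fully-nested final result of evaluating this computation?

Evaluation trace:
tell(28) @ H0 ⇒ log+=28
tell(1) @ H0 ⇒ log+=1
H0 returns (11, (28, 1))
H1 returns (11, (28, 1))
H2 returns (11, (28, 1))
= (11, (28, 1))

Answer: (11, (28, 1))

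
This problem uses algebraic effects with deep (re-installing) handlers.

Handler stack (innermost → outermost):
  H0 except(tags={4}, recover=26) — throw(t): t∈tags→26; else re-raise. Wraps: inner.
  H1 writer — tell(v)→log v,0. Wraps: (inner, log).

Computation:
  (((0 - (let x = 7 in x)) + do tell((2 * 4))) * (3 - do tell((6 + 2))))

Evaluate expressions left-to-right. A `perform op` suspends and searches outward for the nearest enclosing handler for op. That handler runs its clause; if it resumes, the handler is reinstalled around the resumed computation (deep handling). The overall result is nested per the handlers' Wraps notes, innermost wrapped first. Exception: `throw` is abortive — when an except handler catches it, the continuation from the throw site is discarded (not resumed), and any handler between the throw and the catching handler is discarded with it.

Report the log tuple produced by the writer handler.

Working:
tell(8) @ H1 ⇒ log+=8
tell(8) @ H1 ⇒ log+=8
H0 returns -21
H1 returns (-21, (8, 8))
= (-21, (8, 8))

Answer: (8, 8)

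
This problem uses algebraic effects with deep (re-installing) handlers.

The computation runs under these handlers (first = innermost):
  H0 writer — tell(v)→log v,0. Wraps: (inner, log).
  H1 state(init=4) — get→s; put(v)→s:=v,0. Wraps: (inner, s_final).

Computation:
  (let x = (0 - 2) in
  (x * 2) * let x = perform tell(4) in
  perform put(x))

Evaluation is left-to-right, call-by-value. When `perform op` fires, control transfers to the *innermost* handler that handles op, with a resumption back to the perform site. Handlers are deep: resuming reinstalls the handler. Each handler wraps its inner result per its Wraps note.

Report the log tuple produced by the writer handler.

Answer: (4)

Evaluation trace:
tell(4) @ H0 ⇒ log+=4
put(0) @ H1 ⇒ s:=0
H0 returns (0, (4))
H1 returns ((0, (4)), 0)
= ((0, (4)), 0)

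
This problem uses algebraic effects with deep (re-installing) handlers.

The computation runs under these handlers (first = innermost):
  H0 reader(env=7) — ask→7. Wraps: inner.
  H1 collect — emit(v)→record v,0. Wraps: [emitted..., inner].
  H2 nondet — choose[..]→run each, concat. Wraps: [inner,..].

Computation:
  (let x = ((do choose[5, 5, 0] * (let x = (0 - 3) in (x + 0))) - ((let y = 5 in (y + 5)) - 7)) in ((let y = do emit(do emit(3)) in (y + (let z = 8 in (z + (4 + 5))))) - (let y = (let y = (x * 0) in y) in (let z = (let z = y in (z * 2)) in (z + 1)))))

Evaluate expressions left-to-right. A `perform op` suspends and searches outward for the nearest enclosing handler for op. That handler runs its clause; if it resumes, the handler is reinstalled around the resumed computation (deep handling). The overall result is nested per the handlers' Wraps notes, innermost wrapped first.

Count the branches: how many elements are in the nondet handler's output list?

Answer: 3

Step-by-step:
choose[5, 5, 0] @ H2
  branch[0] choose=5:
    emit(3) @ H1 ⇒ out+=3
    emit(0) @ H1 ⇒ out+=0
    H0 returns 16
    H1 returns [3, 0, 16]
    H2 returns [[3, 0, 16]]
  branch[1] choose=5:
    emit(3) @ H1 ⇒ out+=3
    emit(0) @ H1 ⇒ out+=0
    H0 returns 16
    H1 returns [3, 0, 16]
    H2 returns [[3, 0, 16]]
  branch[2] choose=0:
    emit(3) @ H1 ⇒ out+=3
    emit(0) @ H1 ⇒ out+=0
    H0 returns 16
    H1 returns [3, 0, 16]
    H2 returns [[3, 0, 16]]
= [[3, 0, 16], [3, 0, 16], [3, 0, 16]]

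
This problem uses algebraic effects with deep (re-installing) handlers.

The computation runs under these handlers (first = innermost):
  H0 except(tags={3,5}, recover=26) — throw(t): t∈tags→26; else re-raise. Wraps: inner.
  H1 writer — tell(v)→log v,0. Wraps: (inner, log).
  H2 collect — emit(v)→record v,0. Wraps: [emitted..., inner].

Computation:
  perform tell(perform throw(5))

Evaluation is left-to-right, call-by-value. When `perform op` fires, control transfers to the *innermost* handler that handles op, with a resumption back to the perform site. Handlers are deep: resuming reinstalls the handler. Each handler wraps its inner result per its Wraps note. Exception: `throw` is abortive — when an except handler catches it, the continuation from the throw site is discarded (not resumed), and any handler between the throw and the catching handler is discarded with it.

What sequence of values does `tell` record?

Answer: ()

Step-by-step:
throw(5) @ H0 caught ⇒ 26
H1 returns (26, ())
H2 returns [(26, ())]
= [(26, ())]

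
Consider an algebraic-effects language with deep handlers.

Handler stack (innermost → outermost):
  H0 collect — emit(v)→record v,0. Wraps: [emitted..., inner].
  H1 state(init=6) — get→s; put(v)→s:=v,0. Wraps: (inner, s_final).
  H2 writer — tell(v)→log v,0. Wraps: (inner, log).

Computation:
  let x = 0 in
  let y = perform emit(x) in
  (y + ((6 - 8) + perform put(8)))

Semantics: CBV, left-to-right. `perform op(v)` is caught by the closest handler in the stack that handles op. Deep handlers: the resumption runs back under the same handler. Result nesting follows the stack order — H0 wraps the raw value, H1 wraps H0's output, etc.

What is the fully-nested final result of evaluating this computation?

Step-by-step:
emit(0) @ H0 ⇒ out+=0
put(8) @ H1 ⇒ s:=8
H0 returns [0, -2]
H1 returns ([0, -2], 8)
H2 returns (([0, -2], 8), ())
= (([0, -2], 8), ())

Answer: (([0, -2], 8), ())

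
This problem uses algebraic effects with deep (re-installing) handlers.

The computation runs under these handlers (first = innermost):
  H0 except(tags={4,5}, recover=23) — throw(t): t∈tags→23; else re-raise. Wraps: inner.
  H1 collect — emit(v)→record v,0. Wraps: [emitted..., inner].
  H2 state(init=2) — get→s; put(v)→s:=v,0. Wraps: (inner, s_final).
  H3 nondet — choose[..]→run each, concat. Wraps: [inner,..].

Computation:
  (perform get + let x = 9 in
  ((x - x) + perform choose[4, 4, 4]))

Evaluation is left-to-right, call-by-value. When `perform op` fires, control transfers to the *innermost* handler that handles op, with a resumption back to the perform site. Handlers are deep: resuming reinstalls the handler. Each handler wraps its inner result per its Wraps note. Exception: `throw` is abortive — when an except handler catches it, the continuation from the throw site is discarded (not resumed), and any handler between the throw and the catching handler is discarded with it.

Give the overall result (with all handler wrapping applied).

Step-by-step:
get @ H2 ⇒ 2
choose[4, 4, 4] @ H3
  branch[0] choose=4:
    H0 returns 6
    H1 returns [6]
    H2 returns ([6], 2)
    H3 returns [([6], 2)]
  branch[1] choose=4:
    H0 returns 6
    H1 returns [6]
    H2 returns ([6], 2)
    H3 returns [([6], 2)]
  branch[2] choose=4:
    H0 returns 6
    H1 returns [6]
    H2 returns ([6], 2)
    H3 returns [([6], 2)]
= [([6], 2), ([6], 2), ([6], 2)]

Answer: [([6], 2), ([6], 2), ([6], 2)]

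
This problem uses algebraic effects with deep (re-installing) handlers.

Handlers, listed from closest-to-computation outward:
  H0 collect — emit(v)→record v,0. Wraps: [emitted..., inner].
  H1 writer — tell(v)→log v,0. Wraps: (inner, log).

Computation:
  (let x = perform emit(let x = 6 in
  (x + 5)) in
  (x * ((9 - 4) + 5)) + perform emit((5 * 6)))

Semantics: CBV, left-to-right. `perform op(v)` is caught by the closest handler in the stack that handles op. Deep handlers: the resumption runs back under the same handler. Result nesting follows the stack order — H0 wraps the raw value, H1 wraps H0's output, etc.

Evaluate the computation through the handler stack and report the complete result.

Answer: ([11, 30, 0], ())

Working:
emit(11) @ H0 ⇒ out+=11
emit(30) @ H0 ⇒ out+=30
H0 returns [11, 30, 0]
H1 returns ([11, 30, 0], ())
= ([11, 30, 0], ())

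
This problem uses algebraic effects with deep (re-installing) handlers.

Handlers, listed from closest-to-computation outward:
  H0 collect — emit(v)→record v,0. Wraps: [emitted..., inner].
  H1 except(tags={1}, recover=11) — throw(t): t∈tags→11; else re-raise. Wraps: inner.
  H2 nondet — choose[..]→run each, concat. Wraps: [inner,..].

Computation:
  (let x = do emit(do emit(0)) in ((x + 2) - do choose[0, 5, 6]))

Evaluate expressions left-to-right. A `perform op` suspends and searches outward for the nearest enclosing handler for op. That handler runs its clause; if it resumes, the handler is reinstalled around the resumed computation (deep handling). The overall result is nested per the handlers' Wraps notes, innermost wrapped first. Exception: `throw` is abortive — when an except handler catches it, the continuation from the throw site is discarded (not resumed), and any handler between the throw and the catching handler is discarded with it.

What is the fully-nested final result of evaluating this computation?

Answer: [[0, 0, 2], [0, 0, -3], [0, 0, -4]]

Evaluation trace:
emit(0) @ H0 ⇒ out+=0
emit(0) @ H0 ⇒ out+=0
choose[0, 5, 6] @ H2
  branch[0] choose=0:
    H0 returns [0, 0, 2]
    H1 returns [0, 0, 2]
    H2 returns [[0, 0, 2]]
  branch[1] choose=5:
    H0 returns [0, 0, -3]
    H1 returns [0, 0, -3]
    H2 returns [[0, 0, -3]]
  branch[2] choose=6:
    H0 returns [0, 0, -4]
    H1 returns [0, 0, -4]
    H2 returns [[0, 0, -4]]
= [[0, 0, 2], [0, 0, -3], [0, 0, -4]]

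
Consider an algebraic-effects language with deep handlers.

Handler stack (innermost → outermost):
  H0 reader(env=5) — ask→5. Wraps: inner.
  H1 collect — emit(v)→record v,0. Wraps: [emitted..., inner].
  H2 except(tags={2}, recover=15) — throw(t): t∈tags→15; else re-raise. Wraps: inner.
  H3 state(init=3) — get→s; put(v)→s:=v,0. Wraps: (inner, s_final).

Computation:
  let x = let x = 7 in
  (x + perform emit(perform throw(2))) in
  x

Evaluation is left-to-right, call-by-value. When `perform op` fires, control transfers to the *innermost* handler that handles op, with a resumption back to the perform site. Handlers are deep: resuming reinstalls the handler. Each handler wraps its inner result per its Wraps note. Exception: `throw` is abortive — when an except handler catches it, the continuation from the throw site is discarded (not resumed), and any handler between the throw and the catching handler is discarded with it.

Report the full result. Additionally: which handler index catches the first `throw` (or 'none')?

Evaluation trace:
throw(2) @ H2 caught ⇒ 15
H3 returns (15, 3)
= (15, 3)

Answer: (15, 3) ; first throw caught by: H2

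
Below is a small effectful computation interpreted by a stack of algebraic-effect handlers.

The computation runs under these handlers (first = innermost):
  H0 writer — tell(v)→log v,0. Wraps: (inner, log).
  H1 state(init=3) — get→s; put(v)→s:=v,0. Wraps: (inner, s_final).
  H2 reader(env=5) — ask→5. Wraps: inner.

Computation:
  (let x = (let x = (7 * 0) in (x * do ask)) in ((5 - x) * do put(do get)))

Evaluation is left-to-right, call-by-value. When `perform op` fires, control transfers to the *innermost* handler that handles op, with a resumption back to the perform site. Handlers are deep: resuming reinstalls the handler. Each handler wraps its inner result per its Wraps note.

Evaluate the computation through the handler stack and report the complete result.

Working:
ask @ H2 ⇒ 5
get @ H1 ⇒ 3
put(3) @ H1 ⇒ s:=3
H0 returns (0, ())
H1 returns ((0, ()), 3)
H2 returns ((0, ()), 3)
= ((0, ()), 3)

Answer: ((0, ()), 3)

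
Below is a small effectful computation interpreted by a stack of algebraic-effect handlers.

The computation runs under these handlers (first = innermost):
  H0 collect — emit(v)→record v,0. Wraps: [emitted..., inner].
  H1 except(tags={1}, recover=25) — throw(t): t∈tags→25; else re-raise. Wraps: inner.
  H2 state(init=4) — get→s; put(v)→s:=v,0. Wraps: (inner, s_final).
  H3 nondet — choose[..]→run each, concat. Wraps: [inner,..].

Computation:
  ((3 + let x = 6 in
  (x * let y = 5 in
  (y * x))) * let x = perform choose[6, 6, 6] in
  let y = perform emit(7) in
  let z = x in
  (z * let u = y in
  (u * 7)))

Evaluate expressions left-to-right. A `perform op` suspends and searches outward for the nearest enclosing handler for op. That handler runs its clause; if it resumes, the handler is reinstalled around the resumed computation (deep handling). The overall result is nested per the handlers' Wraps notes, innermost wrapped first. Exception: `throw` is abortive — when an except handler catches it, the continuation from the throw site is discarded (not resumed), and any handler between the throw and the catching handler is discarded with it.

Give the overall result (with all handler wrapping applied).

Answer: [([7, 0], 4), ([7, 0], 4), ([7, 0], 4)]

Evaluation trace:
choose[6, 6, 6] @ H3
  branch[0] choose=6:
    emit(7) @ H0 ⇒ out+=7
    H0 returns [7, 0]
    H1 returns [7, 0]
    H2 returns ([7, 0], 4)
    H3 returns [([7, 0], 4)]
  branch[1] choose=6:
    emit(7) @ H0 ⇒ out+=7
    H0 returns [7, 0]
    H1 returns [7, 0]
    H2 returns ([7, 0], 4)
    H3 returns [([7, 0], 4)]
  branch[2] choose=6:
    emit(7) @ H0 ⇒ out+=7
    H0 returns [7, 0]
    H1 returns [7, 0]
    H2 returns ([7, 0], 4)
    H3 returns [([7, 0], 4)]
= [([7, 0], 4), ([7, 0], 4), ([7, 0], 4)]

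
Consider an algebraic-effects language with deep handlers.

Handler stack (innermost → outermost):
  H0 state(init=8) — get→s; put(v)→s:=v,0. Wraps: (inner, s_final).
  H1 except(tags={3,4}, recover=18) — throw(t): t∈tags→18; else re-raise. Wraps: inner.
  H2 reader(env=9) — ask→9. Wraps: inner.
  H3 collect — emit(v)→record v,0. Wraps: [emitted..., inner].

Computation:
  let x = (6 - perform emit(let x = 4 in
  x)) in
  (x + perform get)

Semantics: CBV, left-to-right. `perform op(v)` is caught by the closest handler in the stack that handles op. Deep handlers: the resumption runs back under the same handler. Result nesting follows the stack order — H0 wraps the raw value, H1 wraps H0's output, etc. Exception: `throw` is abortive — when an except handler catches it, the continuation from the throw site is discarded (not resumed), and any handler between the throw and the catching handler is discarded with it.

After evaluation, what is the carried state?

Step-by-step:
emit(4) @ H3 ⇒ out+=4
get @ H0 ⇒ 8
H0 returns (14, 8)
H1 returns (14, 8)
H2 returns (14, 8)
H3 returns [4, (14, 8)]
= [4, (14, 8)]

Answer: 8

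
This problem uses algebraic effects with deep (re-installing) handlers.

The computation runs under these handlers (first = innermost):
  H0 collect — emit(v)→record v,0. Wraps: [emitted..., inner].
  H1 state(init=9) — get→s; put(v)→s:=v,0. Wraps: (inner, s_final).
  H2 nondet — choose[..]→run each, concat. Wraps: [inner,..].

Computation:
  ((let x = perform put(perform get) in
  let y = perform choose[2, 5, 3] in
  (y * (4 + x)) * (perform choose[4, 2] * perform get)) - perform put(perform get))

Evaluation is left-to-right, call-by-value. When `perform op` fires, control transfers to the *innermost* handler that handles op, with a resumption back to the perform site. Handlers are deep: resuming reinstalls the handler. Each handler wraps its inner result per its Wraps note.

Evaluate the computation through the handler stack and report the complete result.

Answer: [([288], 9), ([144], 9), ([720], 9), ([360], 9), ([432], 9), ([216], 9)]

Step-by-step:
get @ H1 ⇒ 9
put(9) @ H1 ⇒ s:=9
choose[2, 5, 3] @ H2
  branch[0] choose=2:
    choose[4, 2] @ H2
      branch[0] choose=4:
        get @ H1 ⇒ 9
        get @ H1 ⇒ 9
        put(9) @ H1 ⇒ s:=9
        H0 returns [288]
        H1 returns ([288], 9)
        H2 returns [([288], 9)]
      branch[1] choose=2:
        get @ H1 ⇒ 9
        get @ H1 ⇒ 9
        put(9) @ H1 ⇒ s:=9
        H0 returns [144]
        H1 returns ([144], 9)
        H2 returns [([144], 9)]
  branch[1] choose=5:
    choose[4, 2] @ H2
      branch[0] choose=4:
        get @ H1 ⇒ 9
        get @ H1 ⇒ 9
        put(9) @ H1 ⇒ s:=9
        H0 returns [720]
        H1 returns ([720], 9)
        H2 returns [([720], 9)]
      branch[1] choose=2:
        get @ H1 ⇒ 9
        get @ H1 ⇒ 9
        put(9) @ H1 ⇒ s:=9
        H0 returns [360]
        H1 returns ([360], 9)
        H2 returns [([360], 9)]
  branch[2] choose=3:
    choose[4, 2] @ H2
      branch[0] choose=4:
        get @ H1 ⇒ 9
        get @ H1 ⇒ 9
        put(9) @ H1 ⇒ s:=9
        H0 returns [432]
        H1 returns ([432], 9)
        H2 returns [([432], 9)]
      branch[1] choose=2:
        get @ H1 ⇒ 9
        get @ H1 ⇒ 9
        put(9) @ H1 ⇒ s:=9
        H0 returns [216]
        H1 returns ([216], 9)
        H2 returns [([216], 9)]
= [([288], 9), ([144], 9), ([720], 9), ([360], 9), ([432], 9), ([216], 9)]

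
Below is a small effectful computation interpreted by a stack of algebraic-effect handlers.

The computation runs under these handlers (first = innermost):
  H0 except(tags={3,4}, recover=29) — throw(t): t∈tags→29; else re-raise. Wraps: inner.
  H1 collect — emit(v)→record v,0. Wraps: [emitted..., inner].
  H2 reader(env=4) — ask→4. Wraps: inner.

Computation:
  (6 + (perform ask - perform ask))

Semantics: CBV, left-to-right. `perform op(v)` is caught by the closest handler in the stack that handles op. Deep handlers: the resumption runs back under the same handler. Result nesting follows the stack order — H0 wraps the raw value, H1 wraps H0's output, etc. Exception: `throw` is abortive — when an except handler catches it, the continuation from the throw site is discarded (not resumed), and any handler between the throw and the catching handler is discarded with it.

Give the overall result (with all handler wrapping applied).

Step-by-step:
ask @ H2 ⇒ 4
ask @ H2 ⇒ 4
H0 returns 6
H1 returns [6]
H2 returns [6]
= [6]

Answer: [6]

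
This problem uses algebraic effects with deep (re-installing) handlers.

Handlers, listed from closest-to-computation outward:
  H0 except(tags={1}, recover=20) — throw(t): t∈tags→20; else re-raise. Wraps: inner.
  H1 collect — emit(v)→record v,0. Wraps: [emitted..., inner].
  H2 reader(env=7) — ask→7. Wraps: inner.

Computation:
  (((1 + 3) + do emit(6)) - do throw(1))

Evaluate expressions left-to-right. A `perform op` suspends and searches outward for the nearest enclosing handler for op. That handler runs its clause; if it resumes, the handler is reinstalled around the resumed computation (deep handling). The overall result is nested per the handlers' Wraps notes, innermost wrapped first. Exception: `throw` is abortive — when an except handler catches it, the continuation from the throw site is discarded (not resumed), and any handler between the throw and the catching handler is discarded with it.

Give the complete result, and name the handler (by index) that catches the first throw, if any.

Answer: [6, 20] ; first throw caught by: H0

Evaluation trace:
emit(6) @ H1 ⇒ out+=6
throw(1) @ H0 caught ⇒ 20
H1 returns [6, 20]
H2 returns [6, 20]
= [6, 20]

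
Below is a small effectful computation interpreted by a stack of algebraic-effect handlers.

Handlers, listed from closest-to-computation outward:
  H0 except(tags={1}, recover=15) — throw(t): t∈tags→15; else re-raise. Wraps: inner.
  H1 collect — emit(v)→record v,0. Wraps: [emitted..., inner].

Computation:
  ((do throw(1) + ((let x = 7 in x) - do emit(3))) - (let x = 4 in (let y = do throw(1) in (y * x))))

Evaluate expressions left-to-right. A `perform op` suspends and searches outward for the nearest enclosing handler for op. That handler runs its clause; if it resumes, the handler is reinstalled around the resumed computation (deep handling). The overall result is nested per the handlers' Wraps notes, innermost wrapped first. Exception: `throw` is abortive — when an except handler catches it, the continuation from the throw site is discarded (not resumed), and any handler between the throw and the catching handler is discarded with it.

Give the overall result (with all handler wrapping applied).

Step-by-step:
throw(1) @ H0 caught ⇒ 15
H1 returns [15]
= [15]

Answer: [15]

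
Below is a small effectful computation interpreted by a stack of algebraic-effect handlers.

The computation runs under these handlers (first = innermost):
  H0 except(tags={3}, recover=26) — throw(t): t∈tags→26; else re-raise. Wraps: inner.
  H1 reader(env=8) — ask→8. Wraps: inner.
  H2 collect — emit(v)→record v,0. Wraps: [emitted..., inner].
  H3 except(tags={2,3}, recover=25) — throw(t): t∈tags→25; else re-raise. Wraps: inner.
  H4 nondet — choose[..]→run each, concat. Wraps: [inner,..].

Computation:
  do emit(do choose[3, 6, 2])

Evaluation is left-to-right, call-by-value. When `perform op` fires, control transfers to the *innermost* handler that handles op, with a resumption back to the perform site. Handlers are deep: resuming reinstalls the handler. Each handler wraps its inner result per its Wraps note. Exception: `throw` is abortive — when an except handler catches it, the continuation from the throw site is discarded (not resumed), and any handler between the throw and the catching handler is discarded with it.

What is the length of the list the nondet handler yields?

Answer: 3

Working:
choose[3, 6, 2] @ H4
  branch[0] choose=3:
    emit(3) @ H2 ⇒ out+=3
    H0 returns 0
    H1 returns 0
    H2 returns [3, 0]
    H3 returns [3, 0]
    H4 returns [[3, 0]]
  branch[1] choose=6:
    emit(6) @ H2 ⇒ out+=6
    H0 returns 0
    H1 returns 0
    H2 returns [6, 0]
    H3 returns [6, 0]
    H4 returns [[6, 0]]
  branch[2] choose=2:
    emit(2) @ H2 ⇒ out+=2
    H0 returns 0
    H1 returns 0
    H2 returns [2, 0]
    H3 returns [2, 0]
    H4 returns [[2, 0]]
= [[3, 0], [6, 0], [2, 0]]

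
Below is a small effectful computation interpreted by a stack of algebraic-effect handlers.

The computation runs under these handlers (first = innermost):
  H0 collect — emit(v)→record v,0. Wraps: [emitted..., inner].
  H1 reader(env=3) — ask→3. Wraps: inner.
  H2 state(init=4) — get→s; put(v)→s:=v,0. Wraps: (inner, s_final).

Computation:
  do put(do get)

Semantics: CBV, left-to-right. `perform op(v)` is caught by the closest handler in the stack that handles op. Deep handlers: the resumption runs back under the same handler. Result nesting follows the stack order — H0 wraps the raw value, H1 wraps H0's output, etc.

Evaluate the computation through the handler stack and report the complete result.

Evaluation trace:
get @ H2 ⇒ 4
put(4) @ H2 ⇒ s:=4
H0 returns [0]
H1 returns [0]
H2 returns ([0], 4)
= ([0], 4)

Answer: ([0], 4)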